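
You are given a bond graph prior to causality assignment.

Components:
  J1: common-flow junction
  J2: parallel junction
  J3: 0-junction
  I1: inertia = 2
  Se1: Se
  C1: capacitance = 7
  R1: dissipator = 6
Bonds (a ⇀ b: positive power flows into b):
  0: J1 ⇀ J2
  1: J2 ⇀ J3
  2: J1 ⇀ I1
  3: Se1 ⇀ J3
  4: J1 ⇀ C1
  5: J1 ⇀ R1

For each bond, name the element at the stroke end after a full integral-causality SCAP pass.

β3 →J3  (Se1 fixes effort; stroke away)
β1 →J2  (common-e at J3 fixed by 3)
β0 →J1  (J2: bond 1 brought effort, rest push out)
β2 →I1  (prefer integral on I1)
β4 →J1  (common-f at J1 fixed by 2)
β5 →J1  (J1 flow already set via bond 2)

b0 stroke at J1
b1 stroke at J2
b2 stroke at I1
b3 stroke at J3
b4 stroke at J1
b5 stroke at J1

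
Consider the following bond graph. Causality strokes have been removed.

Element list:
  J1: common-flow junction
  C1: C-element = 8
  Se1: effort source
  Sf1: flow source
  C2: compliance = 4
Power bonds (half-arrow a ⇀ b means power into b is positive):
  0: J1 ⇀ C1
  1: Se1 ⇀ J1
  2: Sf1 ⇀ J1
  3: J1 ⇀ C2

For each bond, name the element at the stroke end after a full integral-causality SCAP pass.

#1 stroke→J1  (Se1: effort source, stroke at far end)
#2 stroke→Sf1  (Sf1: flow source, stroke at near end)
#0 stroke→J1  (J1: bond 2 brought flow, rest push out)
#3 stroke→J1  (J1 flow already set via bond 2)

b0 |J1
b1 |J1
b2 |Sf1
b3 |J1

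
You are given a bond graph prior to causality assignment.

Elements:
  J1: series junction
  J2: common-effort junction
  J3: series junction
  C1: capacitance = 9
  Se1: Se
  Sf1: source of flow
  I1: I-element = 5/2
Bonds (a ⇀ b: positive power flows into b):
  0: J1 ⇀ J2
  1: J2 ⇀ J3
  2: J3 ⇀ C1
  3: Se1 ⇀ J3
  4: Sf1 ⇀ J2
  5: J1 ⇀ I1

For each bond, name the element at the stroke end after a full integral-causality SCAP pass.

β3 stroke→J3  (Se1 fixes effort; stroke away)
β4 stroke→Sf1  (source Sf1 imposes f)
β2 stroke→J3  (C1: C, integral causality)
β1 stroke→J2  (J3 needs exactly one f-in)
β0 stroke→J1  (common-e at J2 fixed by 1)
β5 stroke→I1  (J1 needs exactly one f-in)

b0 →J1
b1 →J2
b2 →J3
b3 →J3
b4 →Sf1
b5 →I1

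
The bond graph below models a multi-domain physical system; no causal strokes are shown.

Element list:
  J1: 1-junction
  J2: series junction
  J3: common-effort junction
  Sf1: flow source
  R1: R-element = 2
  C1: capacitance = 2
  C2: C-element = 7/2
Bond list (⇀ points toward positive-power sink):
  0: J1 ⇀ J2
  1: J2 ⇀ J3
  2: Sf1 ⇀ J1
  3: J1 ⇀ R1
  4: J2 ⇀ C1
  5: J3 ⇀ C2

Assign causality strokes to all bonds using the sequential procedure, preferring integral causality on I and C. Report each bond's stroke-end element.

β2 →Sf1  (Sf1 (Sf) sets flow on bond)
β0 →J1  (J1: bond 2 brought flow, rest push out)
β3 →J1  (J1 flow already set via bond 2)
β1 →J2  (common-f at J2 fixed by 0)
β4 →J2  (common-f at J2 fixed by 0)
β5 →J3  (only one effort-in slot at J3)

#0 →J1
#1 →J2
#2 →Sf1
#3 →J1
#4 →J2
#5 →J3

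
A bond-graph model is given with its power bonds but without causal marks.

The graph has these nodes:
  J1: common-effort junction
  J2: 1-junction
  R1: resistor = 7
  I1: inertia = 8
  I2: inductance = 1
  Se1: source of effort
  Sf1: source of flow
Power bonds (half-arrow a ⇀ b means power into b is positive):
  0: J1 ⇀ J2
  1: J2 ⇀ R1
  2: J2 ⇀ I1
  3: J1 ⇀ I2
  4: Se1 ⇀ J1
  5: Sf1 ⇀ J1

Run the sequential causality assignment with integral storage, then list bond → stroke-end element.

#0 →J2
#1 →J2
#2 →I1
#3 →I2
#4 →J1
#5 →Sf1

β4 stroke→J1  (source Se1 imposes e)
β5 stroke→Sf1  (Sf1 (Sf) sets flow on bond)
β0 stroke→J2  (0-jn J1 has e-setter on 4)
β3 stroke→I2  (J1 effort already set via bond 4)
β2 stroke→I1  (I1: I, integral causality)
β1 stroke→J2  (J2 flow already set via bond 2)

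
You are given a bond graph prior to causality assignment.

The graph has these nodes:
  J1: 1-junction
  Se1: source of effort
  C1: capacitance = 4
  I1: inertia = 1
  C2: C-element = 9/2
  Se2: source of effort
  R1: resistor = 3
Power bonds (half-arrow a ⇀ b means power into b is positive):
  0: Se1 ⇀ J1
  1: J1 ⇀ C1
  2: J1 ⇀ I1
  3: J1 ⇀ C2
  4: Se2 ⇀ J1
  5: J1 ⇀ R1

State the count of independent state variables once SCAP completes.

3  (C1, C2, I1 all integral)

b0 →J1  (Se1: effort source, stroke at far end)
b4 →J1  (Se2 fixes effort; stroke away)
b1 →J1  (C1 integral (e out))
b2 →I1  (prefer integral on I1)
b3 →J1  (1-jn J1 has f-setter on 2)
b5 →J1  (1-jn J1 has f-setter on 2)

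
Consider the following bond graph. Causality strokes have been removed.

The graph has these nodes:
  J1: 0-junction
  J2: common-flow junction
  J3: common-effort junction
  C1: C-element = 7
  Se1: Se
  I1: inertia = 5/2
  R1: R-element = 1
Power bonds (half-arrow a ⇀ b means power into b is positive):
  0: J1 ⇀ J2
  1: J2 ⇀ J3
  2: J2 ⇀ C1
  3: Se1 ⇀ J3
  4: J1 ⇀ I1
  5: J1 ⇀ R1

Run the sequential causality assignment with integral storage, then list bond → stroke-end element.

β3 stroke→J3  (source Se1 imposes e)
β1 stroke→J2  (J3 effort already set via bond 3)
β2 stroke→J2  (C1 integral (e out))
β0 stroke→J1  (only one flow-in slot at J2)
β4 stroke→I1  (J1 effort already set via bond 0)
β5 stroke→R1  (common-e at J1 fixed by 0)

#0 stroke→J1
#1 stroke→J2
#2 stroke→J2
#3 stroke→J3
#4 stroke→I1
#5 stroke→R1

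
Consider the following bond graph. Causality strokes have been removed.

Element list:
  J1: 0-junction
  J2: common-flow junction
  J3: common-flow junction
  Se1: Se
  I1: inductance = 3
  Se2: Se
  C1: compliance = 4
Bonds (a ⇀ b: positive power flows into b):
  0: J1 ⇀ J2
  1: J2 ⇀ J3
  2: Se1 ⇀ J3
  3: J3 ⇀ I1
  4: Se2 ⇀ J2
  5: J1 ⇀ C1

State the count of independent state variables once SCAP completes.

#2 |J3  (Se1 fixes effort; stroke away)
#4 |J2  (Se2 fixes effort; stroke away)
#3 |I1  (I1 outputs flow p/I1)
#1 |J3  (common-f at J3 fixed by 3)
#0 |J2  (1-jn J2 has f-setter on 1)
#5 |J1  (J1 needs exactly one e-in)

2  (C1, I1 all integral)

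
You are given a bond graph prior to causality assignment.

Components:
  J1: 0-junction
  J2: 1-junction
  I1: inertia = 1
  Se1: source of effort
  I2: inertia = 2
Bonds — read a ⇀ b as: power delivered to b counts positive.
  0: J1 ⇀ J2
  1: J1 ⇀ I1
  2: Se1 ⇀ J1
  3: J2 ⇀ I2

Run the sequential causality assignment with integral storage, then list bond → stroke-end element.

b2 |J1  (Se1 fixes effort; stroke away)
b0 |J2  (J1: bond 2 brought effort, rest push out)
b1 |I1  (0-jn J1 has e-setter on 2)
b3 |I2  (closing 1-jn rule on J2)

b0 →J2
b1 →I1
b2 →J1
b3 →I2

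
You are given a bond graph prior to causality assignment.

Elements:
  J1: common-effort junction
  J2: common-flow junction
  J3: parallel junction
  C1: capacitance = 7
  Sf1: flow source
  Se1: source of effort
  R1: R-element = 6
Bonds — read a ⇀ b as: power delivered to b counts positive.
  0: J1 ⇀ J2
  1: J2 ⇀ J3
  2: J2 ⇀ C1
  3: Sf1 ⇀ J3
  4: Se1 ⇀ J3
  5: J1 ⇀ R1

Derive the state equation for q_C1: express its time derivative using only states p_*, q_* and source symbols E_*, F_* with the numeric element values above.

dq_C1/dt = -E_Se1/6 - q_C1/42

#3 stroke→Sf1  (Sf1: flow source, stroke at near end)
#4 stroke→J3  (Se1 fixes effort; stroke away)
#1 stroke→J2  (J3: bond 4 brought effort, rest push out)
#2 stroke→J2  (C1 outputs effort q/C1)
#0 stroke→J1  (only one flow-in slot at J2)
#5 stroke→R1  (J1 effort already set via bond 0)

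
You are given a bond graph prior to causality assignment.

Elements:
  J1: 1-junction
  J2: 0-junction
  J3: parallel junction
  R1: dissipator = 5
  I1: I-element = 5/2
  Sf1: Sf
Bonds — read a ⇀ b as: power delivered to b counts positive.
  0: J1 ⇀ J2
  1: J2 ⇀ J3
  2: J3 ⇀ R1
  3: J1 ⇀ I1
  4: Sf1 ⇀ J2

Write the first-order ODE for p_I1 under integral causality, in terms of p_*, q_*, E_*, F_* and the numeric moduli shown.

dp_I1/dt = -5*F_Sf1 - 2*p_I1

b4 →Sf1  (Sf1 (Sf) sets flow on bond)
b3 →I1  (I1 outputs flow p/I1)
b0 →J1  (1-jn J1 has f-setter on 3)
b1 →J2  (closing 0-jn rule on J2)
b2 →J3  (J3: last free bond brings effort in)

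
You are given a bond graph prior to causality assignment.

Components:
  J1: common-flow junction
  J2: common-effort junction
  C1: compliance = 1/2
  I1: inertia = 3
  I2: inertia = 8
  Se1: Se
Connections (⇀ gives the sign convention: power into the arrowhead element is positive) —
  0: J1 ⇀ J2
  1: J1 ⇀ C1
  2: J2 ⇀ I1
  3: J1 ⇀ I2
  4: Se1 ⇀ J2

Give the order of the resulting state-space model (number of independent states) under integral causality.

3  (C1, I1, I2 all integral)

b4 stroke→J2  (Se1 fixes effort; stroke away)
b0 stroke→J1  (J2: bond 4 brought effort, rest push out)
b2 stroke→I1  (0-jn J2 has e-setter on 4)
b1 stroke→J1  (C1 outputs effort q/C1)
b3 stroke→I2  (only one flow-in slot at J1)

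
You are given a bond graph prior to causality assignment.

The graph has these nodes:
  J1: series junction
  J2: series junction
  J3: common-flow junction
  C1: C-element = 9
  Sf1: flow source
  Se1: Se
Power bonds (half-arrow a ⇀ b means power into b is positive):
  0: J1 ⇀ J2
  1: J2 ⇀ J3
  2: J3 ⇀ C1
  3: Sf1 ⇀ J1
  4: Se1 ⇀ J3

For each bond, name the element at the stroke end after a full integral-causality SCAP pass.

b3 |Sf1  (Sf1 (Sf) sets flow on bond)
b4 |J3  (Se1 fixes effort; stroke away)
b0 |J1  (common-f at J1 fixed by 3)
b1 |J2  (J2 flow already set via bond 0)
b2 |J3  (J3: bond 1 brought flow, rest push out)

#0 |J1
#1 |J2
#2 |J3
#3 |Sf1
#4 |J3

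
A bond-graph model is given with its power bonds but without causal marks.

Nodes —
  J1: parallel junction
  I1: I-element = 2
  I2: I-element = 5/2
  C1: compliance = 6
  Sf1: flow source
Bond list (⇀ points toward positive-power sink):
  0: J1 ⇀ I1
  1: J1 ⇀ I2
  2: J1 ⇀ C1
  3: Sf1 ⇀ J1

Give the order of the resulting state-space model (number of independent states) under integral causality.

3  (C1, I1, I2 all integral)

bond 3 |Sf1  (Sf1 fixes flow; stroke at Sf1)
bond 0 |I1  (I1: I, integral causality)
bond 1 |I2  (I2: I, integral causality)
bond 2 |J1  (J1 needs exactly one e-in)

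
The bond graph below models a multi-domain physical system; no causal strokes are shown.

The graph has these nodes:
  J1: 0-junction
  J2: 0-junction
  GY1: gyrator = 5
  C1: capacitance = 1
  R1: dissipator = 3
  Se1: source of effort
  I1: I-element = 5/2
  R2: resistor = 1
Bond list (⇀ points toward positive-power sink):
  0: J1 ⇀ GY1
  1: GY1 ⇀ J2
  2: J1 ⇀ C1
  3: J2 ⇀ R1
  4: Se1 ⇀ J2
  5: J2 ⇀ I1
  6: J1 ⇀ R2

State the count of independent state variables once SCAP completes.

2  (C1, I1 all integral)

bond 4 stroke at J2  (Se1: effort source, stroke at far end)
bond 1 stroke at GY1  (common-e at J2 fixed by 4)
bond 3 stroke at R1  (J2: bond 4 brought effort, rest push out)
bond 5 stroke at I1  (J2: bond 4 brought effort, rest push out)
bond 0 stroke at GY1  (GY1: gyrator matches bond 1)
bond 2 stroke at J1  (C1: C, integral causality)
bond 6 stroke at R2  (J1 effort already set via bond 2)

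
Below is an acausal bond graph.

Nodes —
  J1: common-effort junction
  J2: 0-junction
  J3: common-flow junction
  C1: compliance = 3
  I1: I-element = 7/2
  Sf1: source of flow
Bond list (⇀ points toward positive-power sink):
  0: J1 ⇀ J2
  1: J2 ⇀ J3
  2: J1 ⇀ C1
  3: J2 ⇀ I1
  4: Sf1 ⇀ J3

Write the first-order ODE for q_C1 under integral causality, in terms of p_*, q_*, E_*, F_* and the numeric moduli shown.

b4 →Sf1  (Sf1 (Sf) sets flow on bond)
b1 →J3  (J3: bond 4 brought flow, rest push out)
b2 →J1  (C1: C, integral causality)
b0 →J2  (common-e at J1 fixed by 2)
b3 →I1  (0-jn J2 has e-setter on 0)

dq_C1/dt = -F_Sf1 - 2*p_I1/7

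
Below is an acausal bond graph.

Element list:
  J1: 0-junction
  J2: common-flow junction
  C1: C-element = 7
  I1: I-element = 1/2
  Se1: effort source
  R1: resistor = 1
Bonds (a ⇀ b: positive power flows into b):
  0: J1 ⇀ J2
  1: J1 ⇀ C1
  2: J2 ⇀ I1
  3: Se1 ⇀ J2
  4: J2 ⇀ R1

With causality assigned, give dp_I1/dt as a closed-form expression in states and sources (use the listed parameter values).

b3 →J2  (Se1 (Se) sets effort on bond)
b1 →J1  (C1: C, integral causality)
b0 →J2  (J1 effort already set via bond 1)
b2 →I1  (prefer integral on I1)
b4 →J2  (1-jn J2 has f-setter on 2)

dp_I1/dt = E_Se1 - 2*p_I1 + q_C1/7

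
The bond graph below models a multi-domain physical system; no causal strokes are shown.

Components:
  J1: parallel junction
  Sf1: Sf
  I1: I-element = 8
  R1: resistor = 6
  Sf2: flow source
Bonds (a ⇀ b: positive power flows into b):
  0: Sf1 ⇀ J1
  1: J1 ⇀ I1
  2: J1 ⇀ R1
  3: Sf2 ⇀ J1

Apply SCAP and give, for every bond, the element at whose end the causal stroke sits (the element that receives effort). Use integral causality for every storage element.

b0 stroke at Sf1  (source Sf1 imposes f)
b3 stroke at Sf2  (Sf2: flow source, stroke at near end)
b1 stroke at I1  (I1 outputs flow p/I1)
b2 stroke at J1  (closing 0-jn rule on J1)

b0 stroke→Sf1
b1 stroke→I1
b2 stroke→J1
b3 stroke→Sf2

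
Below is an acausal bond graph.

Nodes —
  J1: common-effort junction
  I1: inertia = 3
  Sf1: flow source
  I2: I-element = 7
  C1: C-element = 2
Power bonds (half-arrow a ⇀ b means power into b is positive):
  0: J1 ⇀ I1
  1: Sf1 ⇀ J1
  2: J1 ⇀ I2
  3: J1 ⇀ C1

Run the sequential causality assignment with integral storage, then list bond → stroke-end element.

b1 stroke→Sf1  (source Sf1 imposes f)
b0 stroke→I1  (I1 integral (f out))
b2 stroke→I2  (I2: I, integral causality)
b3 stroke→J1  (only one effort-in slot at J1)

#0 stroke at I1
#1 stroke at Sf1
#2 stroke at I2
#3 stroke at J1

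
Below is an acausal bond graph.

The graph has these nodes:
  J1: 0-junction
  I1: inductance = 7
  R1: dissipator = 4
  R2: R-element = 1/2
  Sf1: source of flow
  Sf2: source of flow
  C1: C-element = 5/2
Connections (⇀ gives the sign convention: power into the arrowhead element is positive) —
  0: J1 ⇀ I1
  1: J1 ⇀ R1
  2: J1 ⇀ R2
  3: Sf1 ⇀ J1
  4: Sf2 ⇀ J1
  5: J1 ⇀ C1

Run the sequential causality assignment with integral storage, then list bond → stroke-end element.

#3 stroke→Sf1  (source Sf1 imposes f)
#4 stroke→Sf2  (Sf2 fixes flow; stroke at Sf2)
#0 stroke→I1  (prefer integral on I1)
#5 stroke→J1  (C1: C, integral causality)
#1 stroke→R1  (J1 effort already set via bond 5)
#2 stroke→R2  (J1 effort already set via bond 5)

#0 stroke→I1
#1 stroke→R1
#2 stroke→R2
#3 stroke→Sf1
#4 stroke→Sf2
#5 stroke→J1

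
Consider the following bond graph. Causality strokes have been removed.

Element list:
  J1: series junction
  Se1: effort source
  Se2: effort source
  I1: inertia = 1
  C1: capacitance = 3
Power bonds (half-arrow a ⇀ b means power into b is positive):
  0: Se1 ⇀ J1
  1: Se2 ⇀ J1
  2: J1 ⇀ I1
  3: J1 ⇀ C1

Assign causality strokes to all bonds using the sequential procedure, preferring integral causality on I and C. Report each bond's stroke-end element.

β0 |J1
β1 |J1
β2 |I1
β3 |J1

bond 0 |J1  (source Se1 imposes e)
bond 1 |J1  (Se2: effort source, stroke at far end)
bond 2 |I1  (I1 integral (f out))
bond 3 |J1  (1-jn J1 has f-setter on 2)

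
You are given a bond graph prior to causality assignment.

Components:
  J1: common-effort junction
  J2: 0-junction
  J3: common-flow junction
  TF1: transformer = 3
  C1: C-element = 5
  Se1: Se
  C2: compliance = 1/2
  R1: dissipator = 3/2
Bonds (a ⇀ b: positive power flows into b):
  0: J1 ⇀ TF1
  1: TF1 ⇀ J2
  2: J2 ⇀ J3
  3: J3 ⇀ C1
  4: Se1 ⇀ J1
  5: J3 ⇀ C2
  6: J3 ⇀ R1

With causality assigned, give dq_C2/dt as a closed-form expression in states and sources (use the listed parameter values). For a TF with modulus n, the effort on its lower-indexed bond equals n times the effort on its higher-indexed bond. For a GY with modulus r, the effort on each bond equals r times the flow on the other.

dq_C2/dt = 2*E_Se1/9 - 2*q_C1/15 - 4*q_C2/3

b4 →J1  (Se1 fixes effort; stroke away)
b0 →TF1  (common-e at J1 fixed by 4)
b1 →J2  (through TF1, causality passes straight; one stroke at TF1)
b2 →J3  (J2 effort already set via bond 1)
b3 →J3  (C1 integral (e out))
b5 →J3  (C2: C, integral causality)
b6 →R1  (J3 needs exactly one f-in)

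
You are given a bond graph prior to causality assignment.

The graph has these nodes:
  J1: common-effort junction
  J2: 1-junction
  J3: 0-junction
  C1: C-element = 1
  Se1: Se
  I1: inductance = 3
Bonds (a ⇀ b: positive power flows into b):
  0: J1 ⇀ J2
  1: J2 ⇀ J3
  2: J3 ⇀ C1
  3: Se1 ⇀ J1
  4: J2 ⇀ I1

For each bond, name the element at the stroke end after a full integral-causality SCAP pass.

b0 stroke at J2
b1 stroke at J2
b2 stroke at J3
b3 stroke at J1
b4 stroke at I1

b3 |J1  (Se1: effort source, stroke at far end)
b0 |J2  (common-e at J1 fixed by 3)
b2 |J3  (C1: C, integral causality)
b1 |J2  (0-jn J3 has e-setter on 2)
b4 |I1  (only one flow-in slot at J2)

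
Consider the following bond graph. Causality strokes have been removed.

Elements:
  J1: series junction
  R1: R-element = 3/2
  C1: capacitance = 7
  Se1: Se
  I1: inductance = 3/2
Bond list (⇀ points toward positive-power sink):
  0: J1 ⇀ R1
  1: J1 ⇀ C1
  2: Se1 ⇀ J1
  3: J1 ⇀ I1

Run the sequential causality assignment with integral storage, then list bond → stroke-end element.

#2 →J1  (Se1 (Se) sets effort on bond)
#1 →J1  (C1 outputs effort q/C1)
#3 →I1  (prefer integral on I1)
#0 →J1  (J1: bond 3 brought flow, rest push out)

b0 |J1
b1 |J1
b2 |J1
b3 |I1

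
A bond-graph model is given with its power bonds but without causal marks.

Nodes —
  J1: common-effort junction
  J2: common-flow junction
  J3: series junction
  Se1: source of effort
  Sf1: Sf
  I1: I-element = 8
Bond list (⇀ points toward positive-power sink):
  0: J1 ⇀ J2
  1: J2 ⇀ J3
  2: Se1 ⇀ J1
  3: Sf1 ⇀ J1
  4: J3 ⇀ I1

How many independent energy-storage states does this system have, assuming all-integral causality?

b2 stroke→J1  (Se1 fixes effort; stroke away)
b3 stroke→Sf1  (source Sf1 imposes f)
b0 stroke→J2  (0-jn J1 has e-setter on 2)
b1 stroke→J3  (J2: last free bond brings flow in)
b4 stroke→I1  (J3: last free bond brings flow in)

1  (I1 all integral)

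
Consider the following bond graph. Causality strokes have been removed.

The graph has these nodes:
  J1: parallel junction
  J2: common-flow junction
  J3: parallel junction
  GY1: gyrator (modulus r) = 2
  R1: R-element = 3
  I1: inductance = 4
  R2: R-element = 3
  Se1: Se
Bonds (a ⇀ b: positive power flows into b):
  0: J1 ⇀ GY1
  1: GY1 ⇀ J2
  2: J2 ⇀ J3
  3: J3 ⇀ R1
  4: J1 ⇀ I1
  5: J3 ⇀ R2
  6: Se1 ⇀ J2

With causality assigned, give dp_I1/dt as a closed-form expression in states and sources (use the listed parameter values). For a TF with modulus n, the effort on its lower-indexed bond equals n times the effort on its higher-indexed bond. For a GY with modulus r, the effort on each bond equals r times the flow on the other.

dp_I1/dt = 4*E_Se1/3 - 2*p_I1/3

b6 |J2  (Se1 (Se) sets effort on bond)
b4 |I1  (prefer integral on I1)
b0 |J1  (J1: last free bond brings effort in)
b1 |J2  (GY1: gyrator matches bond 0)
b2 |J3  (J2 needs exactly one f-in)
b3 |R1  (0-jn J3 has e-setter on 2)
b5 |R2  (J3: bond 2 brought effort, rest push out)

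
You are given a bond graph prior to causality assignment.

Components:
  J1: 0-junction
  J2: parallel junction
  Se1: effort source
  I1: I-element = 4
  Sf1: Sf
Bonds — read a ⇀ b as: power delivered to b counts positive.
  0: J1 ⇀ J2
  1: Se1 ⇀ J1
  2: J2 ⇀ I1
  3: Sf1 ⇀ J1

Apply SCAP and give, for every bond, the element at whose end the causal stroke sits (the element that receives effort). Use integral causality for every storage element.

#1 |J1  (Se1: effort source, stroke at far end)
#3 |Sf1  (Sf1 (Sf) sets flow on bond)
#0 |J2  (J1: bond 1 brought effort, rest push out)
#2 |I1  (J2 effort already set via bond 0)

β0 |J2
β1 |J1
β2 |I1
β3 |Sf1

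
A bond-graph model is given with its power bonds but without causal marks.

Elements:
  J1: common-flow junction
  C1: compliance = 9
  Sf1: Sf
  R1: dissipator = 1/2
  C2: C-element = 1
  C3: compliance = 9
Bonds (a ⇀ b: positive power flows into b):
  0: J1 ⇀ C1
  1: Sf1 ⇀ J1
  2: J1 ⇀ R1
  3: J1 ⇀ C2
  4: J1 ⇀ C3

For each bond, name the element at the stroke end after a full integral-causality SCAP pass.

#0 stroke at J1
#1 stroke at Sf1
#2 stroke at J1
#3 stroke at J1
#4 stroke at J1

bond 1 →Sf1  (Sf1: flow source, stroke at near end)
bond 0 →J1  (1-jn J1 has f-setter on 1)
bond 2 →J1  (1-jn J1 has f-setter on 1)
bond 3 →J1  (common-f at J1 fixed by 1)
bond 4 →J1  (common-f at J1 fixed by 1)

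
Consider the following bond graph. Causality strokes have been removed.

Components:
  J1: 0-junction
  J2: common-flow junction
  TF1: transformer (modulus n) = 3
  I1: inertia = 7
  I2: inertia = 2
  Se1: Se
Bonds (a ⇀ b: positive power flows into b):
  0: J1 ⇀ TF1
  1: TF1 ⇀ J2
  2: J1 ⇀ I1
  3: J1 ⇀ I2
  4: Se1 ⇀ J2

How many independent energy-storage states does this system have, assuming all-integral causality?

2  (I1, I2 all integral)

bond 4 stroke at J2  (source Se1 imposes e)
bond 1 stroke at TF1  (only one flow-in slot at J2)
bond 0 stroke at J1  (TF1: transformer flips bond 1)
bond 2 stroke at I1  (0-jn J1 has e-setter on 0)
bond 3 stroke at I2  (common-e at J1 fixed by 0)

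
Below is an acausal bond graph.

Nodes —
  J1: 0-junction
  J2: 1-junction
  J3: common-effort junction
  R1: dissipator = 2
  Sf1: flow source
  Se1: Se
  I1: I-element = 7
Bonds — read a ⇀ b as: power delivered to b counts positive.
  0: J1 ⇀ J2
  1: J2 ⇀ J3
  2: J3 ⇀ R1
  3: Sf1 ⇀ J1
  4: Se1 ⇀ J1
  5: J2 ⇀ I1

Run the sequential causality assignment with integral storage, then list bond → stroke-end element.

b3 stroke at Sf1  (Sf1 fixes flow; stroke at Sf1)
b4 stroke at J1  (Se1: effort source, stroke at far end)
b0 stroke at J2  (common-e at J1 fixed by 4)
b5 stroke at I1  (I1 outputs flow p/I1)
b1 stroke at J2  (common-f at J2 fixed by 5)
b2 stroke at J3  (only one effort-in slot at J3)

b0 |J2
b1 |J2
b2 |J3
b3 |Sf1
b4 |J1
b5 |I1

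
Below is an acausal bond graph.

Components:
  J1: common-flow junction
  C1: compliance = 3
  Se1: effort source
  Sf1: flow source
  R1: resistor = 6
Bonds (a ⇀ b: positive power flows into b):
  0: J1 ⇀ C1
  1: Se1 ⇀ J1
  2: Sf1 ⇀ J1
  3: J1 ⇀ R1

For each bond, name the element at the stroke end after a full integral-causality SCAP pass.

#0 stroke at J1
#1 stroke at J1
#2 stroke at Sf1
#3 stroke at J1

β1 stroke→J1  (source Se1 imposes e)
β2 stroke→Sf1  (Sf1 fixes flow; stroke at Sf1)
β0 stroke→J1  (common-f at J1 fixed by 2)
β3 stroke→J1  (J1 flow already set via bond 2)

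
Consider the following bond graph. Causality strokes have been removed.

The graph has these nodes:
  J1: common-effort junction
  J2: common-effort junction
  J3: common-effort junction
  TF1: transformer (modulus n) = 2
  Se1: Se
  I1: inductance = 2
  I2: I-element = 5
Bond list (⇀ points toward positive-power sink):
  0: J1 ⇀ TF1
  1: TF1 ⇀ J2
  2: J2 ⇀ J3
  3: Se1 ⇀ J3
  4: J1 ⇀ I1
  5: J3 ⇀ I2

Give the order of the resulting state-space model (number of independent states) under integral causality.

2  (I1, I2 all integral)

#3 |J3  (Se1 fixes effort; stroke away)
#2 |J2  (J3: bond 3 brought effort, rest push out)
#5 |I2  (J3 effort already set via bond 3)
#1 |TF1  (common-e at J2 fixed by 2)
#0 |J1  (TF TF1: opposite of bond 1)
#4 |I1  (0-jn J1 has e-setter on 0)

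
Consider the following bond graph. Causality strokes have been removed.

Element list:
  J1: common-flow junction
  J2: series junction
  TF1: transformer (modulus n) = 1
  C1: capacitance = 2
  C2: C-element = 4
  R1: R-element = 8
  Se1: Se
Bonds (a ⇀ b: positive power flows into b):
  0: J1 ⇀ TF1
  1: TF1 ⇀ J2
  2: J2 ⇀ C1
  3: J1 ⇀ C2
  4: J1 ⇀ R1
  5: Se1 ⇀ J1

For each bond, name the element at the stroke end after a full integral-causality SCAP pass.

b5 →J1  (Se1 fixes effort; stroke away)
b2 →J2  (C1 integral (e out))
b1 →TF1  (J2 needs exactly one f-in)
b0 →J1  (through TF1, causality passes straight; one stroke at TF1)
b3 →J1  (C2 integral (e out))
b4 →R1  (J1 needs exactly one f-in)

b0 stroke at J1
b1 stroke at TF1
b2 stroke at J2
b3 stroke at J1
b4 stroke at R1
b5 stroke at J1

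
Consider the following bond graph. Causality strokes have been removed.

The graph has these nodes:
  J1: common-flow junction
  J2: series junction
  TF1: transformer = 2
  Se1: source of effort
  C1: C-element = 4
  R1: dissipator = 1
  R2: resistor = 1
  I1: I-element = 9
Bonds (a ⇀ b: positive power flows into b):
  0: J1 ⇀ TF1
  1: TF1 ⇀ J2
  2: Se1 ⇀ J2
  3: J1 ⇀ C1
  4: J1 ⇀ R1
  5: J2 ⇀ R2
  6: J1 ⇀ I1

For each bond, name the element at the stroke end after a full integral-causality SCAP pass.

bond 2 →J2  (Se1 (Se) sets effort on bond)
bond 3 →J1  (C1 outputs effort q/C1)
bond 6 →I1  (prefer integral on I1)
bond 0 →J1  (1-jn J1 has f-setter on 6)
bond 4 →J1  (1-jn J1 has f-setter on 6)
bond 1 →TF1  (TF TF1: opposite of bond 0)
bond 5 →J2  (1-jn J2 has f-setter on 1)

bond 0 stroke→J1
bond 1 stroke→TF1
bond 2 stroke→J2
bond 3 stroke→J1
bond 4 stroke→J1
bond 5 stroke→J2
bond 6 stroke→I1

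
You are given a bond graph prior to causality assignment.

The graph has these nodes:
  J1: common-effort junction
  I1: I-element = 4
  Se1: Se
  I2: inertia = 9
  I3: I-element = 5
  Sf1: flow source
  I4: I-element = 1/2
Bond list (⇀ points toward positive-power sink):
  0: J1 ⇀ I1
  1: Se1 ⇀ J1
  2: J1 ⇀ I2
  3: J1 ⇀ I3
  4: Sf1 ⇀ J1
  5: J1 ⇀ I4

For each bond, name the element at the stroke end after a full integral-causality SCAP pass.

#1 |J1  (Se1 (Se) sets effort on bond)
#4 |Sf1  (source Sf1 imposes f)
#0 |I1  (J1 effort already set via bond 1)
#2 |I2  (0-jn J1 has e-setter on 1)
#3 |I3  (J1 effort already set via bond 1)
#5 |I4  (J1: bond 1 brought effort, rest push out)

β0 stroke→I1
β1 stroke→J1
β2 stroke→I2
β3 stroke→I3
β4 stroke→Sf1
β5 stroke→I4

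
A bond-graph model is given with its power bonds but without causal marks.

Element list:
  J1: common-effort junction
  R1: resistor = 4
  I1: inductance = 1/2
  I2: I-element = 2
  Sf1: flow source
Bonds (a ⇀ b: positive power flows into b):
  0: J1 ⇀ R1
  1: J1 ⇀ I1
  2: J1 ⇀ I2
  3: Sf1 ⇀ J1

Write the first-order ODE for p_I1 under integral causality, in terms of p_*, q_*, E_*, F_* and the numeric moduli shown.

dp_I1/dt = 4*F_Sf1 - 8*p_I1 - 2*p_I2

β3 |Sf1  (Sf1 (Sf) sets flow on bond)
β1 |I1  (I1 integral (f out))
β2 |I2  (prefer integral on I2)
β0 |J1  (J1: last free bond brings effort in)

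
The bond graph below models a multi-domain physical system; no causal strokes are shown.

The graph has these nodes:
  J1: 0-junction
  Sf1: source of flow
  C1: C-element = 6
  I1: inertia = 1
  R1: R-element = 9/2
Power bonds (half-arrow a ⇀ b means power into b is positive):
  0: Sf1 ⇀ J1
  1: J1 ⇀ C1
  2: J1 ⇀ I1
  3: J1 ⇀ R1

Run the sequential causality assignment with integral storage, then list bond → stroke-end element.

bond 0 →Sf1  (Sf1 (Sf) sets flow on bond)
bond 1 →J1  (prefer integral on C1)
bond 2 →I1  (J1: bond 1 brought effort, rest push out)
bond 3 →R1  (J1 effort already set via bond 1)

bond 0 stroke→Sf1
bond 1 stroke→J1
bond 2 stroke→I1
bond 3 stroke→R1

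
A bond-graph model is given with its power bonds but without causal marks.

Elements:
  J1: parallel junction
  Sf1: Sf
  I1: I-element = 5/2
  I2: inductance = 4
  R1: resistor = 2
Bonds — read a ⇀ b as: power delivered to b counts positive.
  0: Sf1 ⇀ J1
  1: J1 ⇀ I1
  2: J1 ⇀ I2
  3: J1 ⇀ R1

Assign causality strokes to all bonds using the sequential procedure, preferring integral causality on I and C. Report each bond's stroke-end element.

β0 →Sf1  (Sf1 (Sf) sets flow on bond)
β1 →I1  (I1: I, integral causality)
β2 →I2  (I2: I, integral causality)
β3 →J1  (J1: last free bond brings effort in)

bond 0 stroke→Sf1
bond 1 stroke→I1
bond 2 stroke→I2
bond 3 stroke→J1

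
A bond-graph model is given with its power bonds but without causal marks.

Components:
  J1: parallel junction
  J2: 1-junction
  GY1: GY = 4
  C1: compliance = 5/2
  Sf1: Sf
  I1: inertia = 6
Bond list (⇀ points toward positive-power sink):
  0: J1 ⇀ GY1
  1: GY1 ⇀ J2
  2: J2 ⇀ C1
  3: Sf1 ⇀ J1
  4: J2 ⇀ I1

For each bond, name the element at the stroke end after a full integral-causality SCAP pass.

b3 stroke→Sf1  (Sf1 (Sf) sets flow on bond)
b0 stroke→J1  (closing 0-jn rule on J1)
b1 stroke→J2  (GY1: gyrator matches bond 0)
b2 stroke→J2  (C1 outputs effort q/C1)
b4 stroke→I1  (closing 1-jn rule on J2)

β0 stroke→J1
β1 stroke→J2
β2 stroke→J2
β3 stroke→Sf1
β4 stroke→I1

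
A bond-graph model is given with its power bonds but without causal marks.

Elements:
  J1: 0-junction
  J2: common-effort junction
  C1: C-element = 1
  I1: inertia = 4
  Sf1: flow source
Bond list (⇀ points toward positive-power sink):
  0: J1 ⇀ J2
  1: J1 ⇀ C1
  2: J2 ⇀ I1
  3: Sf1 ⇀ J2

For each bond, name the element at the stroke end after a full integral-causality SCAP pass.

β0 stroke→J2
β1 stroke→J1
β2 stroke→I1
β3 stroke→Sf1

β3 |Sf1  (Sf1: flow source, stroke at near end)
β1 |J1  (C1: C, integral causality)
β0 |J2  (common-e at J1 fixed by 1)
β2 |I1  (common-e at J2 fixed by 0)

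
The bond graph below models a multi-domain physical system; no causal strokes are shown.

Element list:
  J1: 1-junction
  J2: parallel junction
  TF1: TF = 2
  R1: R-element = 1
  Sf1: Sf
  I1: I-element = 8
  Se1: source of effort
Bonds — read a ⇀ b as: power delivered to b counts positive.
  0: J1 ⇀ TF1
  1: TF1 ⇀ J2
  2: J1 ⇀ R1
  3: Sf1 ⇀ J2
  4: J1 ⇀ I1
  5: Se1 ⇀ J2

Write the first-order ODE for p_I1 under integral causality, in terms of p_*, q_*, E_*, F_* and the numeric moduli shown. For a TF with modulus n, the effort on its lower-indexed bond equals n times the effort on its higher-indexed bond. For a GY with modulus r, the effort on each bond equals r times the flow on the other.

dp_I1/dt = -2*E_Se1 - p_I1/8

β3 stroke→Sf1  (Sf1: flow source, stroke at near end)
β5 stroke→J2  (Se1: effort source, stroke at far end)
β1 stroke→TF1  (common-e at J2 fixed by 5)
β0 stroke→J1  (TF1 one-in-one-out from 1)
β4 stroke→I1  (I1: I, integral causality)
β2 stroke→J1  (J1: bond 4 brought flow, rest push out)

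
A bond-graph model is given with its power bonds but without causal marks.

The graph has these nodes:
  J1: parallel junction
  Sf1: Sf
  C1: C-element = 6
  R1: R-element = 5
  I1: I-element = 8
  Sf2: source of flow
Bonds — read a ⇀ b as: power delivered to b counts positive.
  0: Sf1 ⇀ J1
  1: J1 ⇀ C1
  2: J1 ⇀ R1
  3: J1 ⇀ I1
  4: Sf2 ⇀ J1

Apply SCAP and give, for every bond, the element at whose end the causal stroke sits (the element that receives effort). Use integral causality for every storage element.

#0 stroke→Sf1  (Sf1 fixes flow; stroke at Sf1)
#4 stroke→Sf2  (Sf2: flow source, stroke at near end)
#1 stroke→J1  (C1 integral (e out))
#2 stroke→R1  (J1 effort already set via bond 1)
#3 stroke→I1  (common-e at J1 fixed by 1)

b0 |Sf1
b1 |J1
b2 |R1
b3 |I1
b4 |Sf2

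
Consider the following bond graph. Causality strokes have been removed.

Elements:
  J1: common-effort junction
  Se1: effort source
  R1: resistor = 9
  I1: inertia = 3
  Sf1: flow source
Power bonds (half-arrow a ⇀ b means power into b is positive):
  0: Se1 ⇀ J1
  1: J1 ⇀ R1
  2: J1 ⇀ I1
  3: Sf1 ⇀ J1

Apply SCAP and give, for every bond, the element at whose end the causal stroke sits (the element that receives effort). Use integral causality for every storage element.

#0 |J1
#1 |R1
#2 |I1
#3 |Sf1

#0 stroke at J1  (source Se1 imposes e)
#3 stroke at Sf1  (Sf1: flow source, stroke at near end)
#1 stroke at R1  (common-e at J1 fixed by 0)
#2 stroke at I1  (common-e at J1 fixed by 0)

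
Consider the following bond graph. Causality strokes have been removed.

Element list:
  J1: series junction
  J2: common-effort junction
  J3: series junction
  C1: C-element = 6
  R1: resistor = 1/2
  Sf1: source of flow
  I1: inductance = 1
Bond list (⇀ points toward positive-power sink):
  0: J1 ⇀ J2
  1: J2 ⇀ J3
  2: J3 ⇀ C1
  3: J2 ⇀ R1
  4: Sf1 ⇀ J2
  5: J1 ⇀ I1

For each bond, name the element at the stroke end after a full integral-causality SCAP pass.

bond 0 →J1
bond 1 →J2
bond 2 →J3
bond 3 →R1
bond 4 →Sf1
bond 5 →I1

bond 4 |Sf1  (Sf1: flow source, stroke at near end)
bond 2 |J3  (C1 outputs effort q/C1)
bond 1 |J2  (J3 needs exactly one f-in)
bond 0 |J1  (common-e at J2 fixed by 1)
bond 3 |R1  (J2: bond 1 brought effort, rest push out)
bond 5 |I1  (J1: last free bond brings flow in)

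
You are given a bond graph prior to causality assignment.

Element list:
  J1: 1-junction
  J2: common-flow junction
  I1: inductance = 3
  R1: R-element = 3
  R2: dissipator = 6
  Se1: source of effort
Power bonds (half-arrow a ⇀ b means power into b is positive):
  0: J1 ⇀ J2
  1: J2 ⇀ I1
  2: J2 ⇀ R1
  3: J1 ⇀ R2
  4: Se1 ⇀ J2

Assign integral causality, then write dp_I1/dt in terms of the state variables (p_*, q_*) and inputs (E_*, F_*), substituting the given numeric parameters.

dp_I1/dt = E_Se1 - 3*p_I1

bond 4 |J2  (Se1: effort source, stroke at far end)
bond 1 |I1  (prefer integral on I1)
bond 0 |J2  (common-f at J2 fixed by 1)
bond 2 |J2  (common-f at J2 fixed by 1)
bond 3 |J1  (common-f at J1 fixed by 0)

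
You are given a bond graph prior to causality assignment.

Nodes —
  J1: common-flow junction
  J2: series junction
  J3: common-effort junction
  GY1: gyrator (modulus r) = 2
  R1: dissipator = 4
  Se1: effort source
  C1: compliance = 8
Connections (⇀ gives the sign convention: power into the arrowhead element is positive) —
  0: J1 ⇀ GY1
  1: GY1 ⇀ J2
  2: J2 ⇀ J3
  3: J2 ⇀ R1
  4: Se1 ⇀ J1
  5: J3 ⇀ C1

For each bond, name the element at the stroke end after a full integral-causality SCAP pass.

b0 stroke at GY1
b1 stroke at GY1
b2 stroke at J2
b3 stroke at J2
b4 stroke at J1
b5 stroke at J3

bond 4 stroke at J1  (source Se1 imposes e)
bond 0 stroke at GY1  (closing 1-jn rule on J1)
bond 1 stroke at GY1  (GY1 both-in/both-out from 0)
bond 2 stroke at J2  (1-jn J2 has f-setter on 1)
bond 3 stroke at J2  (common-f at J2 fixed by 1)
bond 5 stroke at J3  (J3 needs exactly one e-in)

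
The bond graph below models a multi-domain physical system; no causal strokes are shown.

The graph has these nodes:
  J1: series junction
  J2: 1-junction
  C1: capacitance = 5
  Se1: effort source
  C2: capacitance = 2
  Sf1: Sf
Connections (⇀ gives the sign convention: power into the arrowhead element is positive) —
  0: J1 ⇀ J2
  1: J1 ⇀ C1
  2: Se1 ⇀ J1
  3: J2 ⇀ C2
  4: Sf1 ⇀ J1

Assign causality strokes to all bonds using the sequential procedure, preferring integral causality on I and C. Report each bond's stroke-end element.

bond 0 stroke at J1
bond 1 stroke at J1
bond 2 stroke at J1
bond 3 stroke at J2
bond 4 stroke at Sf1

β2 stroke at J1  (Se1: effort source, stroke at far end)
β4 stroke at Sf1  (Sf1 fixes flow; stroke at Sf1)
β0 stroke at J1  (J1: bond 4 brought flow, rest push out)
β1 stroke at J1  (1-jn J1 has f-setter on 4)
β3 stroke at J2  (J2: bond 0 brought flow, rest push out)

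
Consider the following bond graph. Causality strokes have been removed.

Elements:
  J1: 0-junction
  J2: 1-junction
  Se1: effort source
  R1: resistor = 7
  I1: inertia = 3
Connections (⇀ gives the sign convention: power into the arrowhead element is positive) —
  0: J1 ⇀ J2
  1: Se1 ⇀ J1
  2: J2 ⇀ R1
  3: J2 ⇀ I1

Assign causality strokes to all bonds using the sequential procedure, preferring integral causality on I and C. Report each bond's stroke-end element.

#0 |J2
#1 |J1
#2 |J2
#3 |I1

β1 →J1  (Se1: effort source, stroke at far end)
β0 →J2  (0-jn J1 has e-setter on 1)
β3 →I1  (I1: I, integral causality)
β2 →J2  (1-jn J2 has f-setter on 3)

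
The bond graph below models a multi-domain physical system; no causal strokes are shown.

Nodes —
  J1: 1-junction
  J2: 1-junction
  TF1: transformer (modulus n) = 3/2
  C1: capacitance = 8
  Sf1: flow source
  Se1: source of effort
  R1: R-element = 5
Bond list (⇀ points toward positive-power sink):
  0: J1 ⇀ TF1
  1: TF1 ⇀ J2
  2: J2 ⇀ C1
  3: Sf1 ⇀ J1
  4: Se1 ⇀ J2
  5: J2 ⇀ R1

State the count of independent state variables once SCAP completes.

1  (C1 all integral)

#3 stroke at Sf1  (Sf1: flow source, stroke at near end)
#4 stroke at J2  (source Se1 imposes e)
#0 stroke at J1  (1-jn J1 has f-setter on 3)
#1 stroke at TF1  (TF1: transformer flips bond 0)
#2 stroke at J2  (common-f at J2 fixed by 1)
#5 stroke at J2  (1-jn J2 has f-setter on 1)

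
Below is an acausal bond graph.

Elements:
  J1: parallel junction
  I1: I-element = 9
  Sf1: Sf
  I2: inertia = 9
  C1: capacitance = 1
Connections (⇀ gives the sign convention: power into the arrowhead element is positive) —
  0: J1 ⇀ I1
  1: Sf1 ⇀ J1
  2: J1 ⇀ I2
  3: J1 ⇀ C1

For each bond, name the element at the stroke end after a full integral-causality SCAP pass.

bond 0 →I1
bond 1 →Sf1
bond 2 →I2
bond 3 →J1

b1 stroke at Sf1  (Sf1 (Sf) sets flow on bond)
b0 stroke at I1  (I1: I, integral causality)
b2 stroke at I2  (I2: I, integral causality)
b3 stroke at J1  (only one effort-in slot at J1)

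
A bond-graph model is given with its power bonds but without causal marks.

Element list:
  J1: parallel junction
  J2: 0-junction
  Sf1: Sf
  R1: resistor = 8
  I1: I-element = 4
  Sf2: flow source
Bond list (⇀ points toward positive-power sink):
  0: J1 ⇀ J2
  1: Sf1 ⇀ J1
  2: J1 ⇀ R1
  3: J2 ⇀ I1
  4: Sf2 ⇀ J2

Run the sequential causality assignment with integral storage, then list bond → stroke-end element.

b1 →Sf1  (Sf1 fixes flow; stroke at Sf1)
b4 →Sf2  (source Sf2 imposes f)
b3 →I1  (I1: I, integral causality)
b0 →J2  (only one effort-in slot at J2)
b2 →J1  (J1 needs exactly one e-in)

#0 |J2
#1 |Sf1
#2 |J1
#3 |I1
#4 |Sf2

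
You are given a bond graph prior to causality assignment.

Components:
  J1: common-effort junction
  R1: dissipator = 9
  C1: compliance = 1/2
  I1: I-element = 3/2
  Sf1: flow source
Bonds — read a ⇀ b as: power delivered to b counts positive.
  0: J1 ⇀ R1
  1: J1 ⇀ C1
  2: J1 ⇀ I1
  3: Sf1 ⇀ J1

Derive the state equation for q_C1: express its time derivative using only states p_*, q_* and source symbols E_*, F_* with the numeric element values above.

b3 |Sf1  (Sf1 fixes flow; stroke at Sf1)
b1 |J1  (C1 integral (e out))
b0 |R1  (J1 effort already set via bond 1)
b2 |I1  (common-e at J1 fixed by 1)

dq_C1/dt = F_Sf1 - 2*p_I1/3 - 2*q_C1/9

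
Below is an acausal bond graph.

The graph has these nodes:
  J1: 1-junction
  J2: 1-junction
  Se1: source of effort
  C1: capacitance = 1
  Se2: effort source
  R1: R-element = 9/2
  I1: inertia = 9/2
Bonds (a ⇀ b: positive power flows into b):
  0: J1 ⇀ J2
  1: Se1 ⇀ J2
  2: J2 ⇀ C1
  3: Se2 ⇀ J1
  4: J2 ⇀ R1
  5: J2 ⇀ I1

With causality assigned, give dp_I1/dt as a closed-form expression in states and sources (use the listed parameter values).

dp_I1/dt = E_Se1 + E_Se2 - p_I1 - q_C1

#1 stroke→J2  (source Se1 imposes e)
#3 stroke→J1  (Se2 fixes effort; stroke away)
#0 stroke→J2  (only one flow-in slot at J1)
#2 stroke→J2  (C1 outputs effort q/C1)
#5 stroke→I1  (I1: I, integral causality)
#4 stroke→J2  (1-jn J2 has f-setter on 5)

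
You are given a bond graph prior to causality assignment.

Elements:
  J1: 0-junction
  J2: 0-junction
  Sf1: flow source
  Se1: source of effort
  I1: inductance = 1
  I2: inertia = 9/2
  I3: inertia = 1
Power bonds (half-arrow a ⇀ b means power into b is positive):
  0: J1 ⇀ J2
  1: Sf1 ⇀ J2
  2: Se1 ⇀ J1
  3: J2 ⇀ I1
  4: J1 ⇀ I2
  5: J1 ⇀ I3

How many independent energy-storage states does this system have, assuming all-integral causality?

3  (I1, I2, I3 all integral)

b1 stroke at Sf1  (Sf1 (Sf) sets flow on bond)
b2 stroke at J1  (Se1: effort source, stroke at far end)
b0 stroke at J2  (J1 effort already set via bond 2)
b4 stroke at I2  (J1 effort already set via bond 2)
b5 stroke at I3  (common-e at J1 fixed by 2)
b3 stroke at I1  (J2: bond 0 brought effort, rest push out)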